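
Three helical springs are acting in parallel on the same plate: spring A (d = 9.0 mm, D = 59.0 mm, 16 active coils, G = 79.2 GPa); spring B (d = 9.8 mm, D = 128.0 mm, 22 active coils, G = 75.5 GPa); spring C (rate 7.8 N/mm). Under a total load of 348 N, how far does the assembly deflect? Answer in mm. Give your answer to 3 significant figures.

k_A = Gd⁴/(8D³N_a) = (79.2×10³)(9.0⁴)/(8·59.0³·16) = 19.766 N/mm
k_B = Gd⁴/(8D³N_a) = (75.5×10³)(9.8⁴)/(8·128.0³·22) = 1.8867 N/mm
Parallel: k_eq = 19.766 + 1.8867 + 7.8 = 29.453 N/mm
δ = F/k_eq = 348/29.453 = 11.815 mm

11.8 mm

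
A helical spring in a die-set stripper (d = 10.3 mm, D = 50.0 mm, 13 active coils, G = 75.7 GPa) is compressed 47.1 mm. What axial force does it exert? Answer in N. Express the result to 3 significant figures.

3090 N

k = Gd⁴/(8D³N_a) = (75.7×10³)(10.3⁴)/(8·50.0³·13) = 65.539 N/mm
F = k·δ = 65.539 × 47.1 = 3086.9 N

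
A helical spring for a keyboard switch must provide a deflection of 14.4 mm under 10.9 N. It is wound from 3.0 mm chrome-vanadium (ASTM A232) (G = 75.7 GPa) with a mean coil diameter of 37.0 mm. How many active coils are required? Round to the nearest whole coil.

20

Required rate k = F/δ = 10.9/14.4 = 0.75694 N/mm
N_a = Gd⁴/(8D³k) = (75.7×10³ × 3.0⁴)/(8 × 37.0³ × 0.75694)
    = 6.1317e+06 / 306732 = 19.99 → 20 coils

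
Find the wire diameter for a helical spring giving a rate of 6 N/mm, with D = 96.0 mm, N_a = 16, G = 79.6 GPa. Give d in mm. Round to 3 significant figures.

9.61 mm

d = (8D³N_a·k / G)^(1/4) = (8·96.0³·16·6 / (79.6×10³))^0.25
  = (8536.1)^0.25 = 9.6120 mm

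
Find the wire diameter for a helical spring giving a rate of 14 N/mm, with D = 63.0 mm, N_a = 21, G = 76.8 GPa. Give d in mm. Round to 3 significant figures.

d = (8D³N_a·k / G)^(1/4) = (8·63.0³·21·14 / (76.8×10³))^0.25
  = (7657.7)^0.25 = 9.3546 mm

9.35 mm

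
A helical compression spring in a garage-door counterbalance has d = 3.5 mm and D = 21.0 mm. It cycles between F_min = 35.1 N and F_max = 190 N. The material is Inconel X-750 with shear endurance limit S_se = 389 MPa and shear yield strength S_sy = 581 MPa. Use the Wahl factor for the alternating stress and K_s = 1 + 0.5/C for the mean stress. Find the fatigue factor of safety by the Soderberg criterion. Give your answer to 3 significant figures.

C = D/d = 21.0/3.5 = 6.0000; K_W = (4C−1)/(4C−4)+0.615/C = 1.2525; K_s = 1+0.5/C = 1.0833
F_a = (F_max−F_min)/2 = 77.45 N; F_m = (F_max+F_min)/2 = 112.55 N
τ_a = K_W·8F_aD/(πd³) = 1.2525 × 96.6 = 120.99 MPa
τ_m = K_s·8F_mD/(πd³) = 1.0833 × 140.38 = 152.08 MPa
Soderberg: 1/n_f = τ_a/S_se + τ_m/S_sy = 120.99/389 + 152.08/581 = 0.31103 + 0.26175 = 0.57278
n_f = 1/0.57278 = 1.746

1.75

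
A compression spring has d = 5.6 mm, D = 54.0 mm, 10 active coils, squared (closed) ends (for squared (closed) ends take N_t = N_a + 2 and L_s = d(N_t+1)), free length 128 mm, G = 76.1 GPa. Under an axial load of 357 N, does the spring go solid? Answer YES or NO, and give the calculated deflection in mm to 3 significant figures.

k = Gd⁴/(8D³N_a) = (76.1×10³)(5.6⁴)/(8·54.0³·10) = 5.9411 N/mm
N_t = 12; L_s = 5.6·13 = 72.8 mm; δ_solid = L₀ − L_s = 128 − 72.8 = 55.2 mm
δ = F/k = 357/5.9411 = 60.09 mm
δ ≥ δ_solid → spring goes solid

YES, δ = 60.1 mm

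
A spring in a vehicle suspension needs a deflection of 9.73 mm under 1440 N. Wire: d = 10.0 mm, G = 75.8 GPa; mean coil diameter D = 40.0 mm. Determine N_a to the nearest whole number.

10

Required rate k = F/δ = 1440/9.73 = 148 N/mm
N_a = Gd⁴/(8D³k) = (75.8×10³ × 10.0⁴)/(8 × 40.0³ × 148)
    = 7.58e+08 / 7.57739e+07 = 10 → 10 coils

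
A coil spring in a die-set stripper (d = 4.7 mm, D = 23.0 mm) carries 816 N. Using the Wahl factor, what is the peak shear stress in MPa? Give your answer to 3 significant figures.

607 MPa

Spring index C = D/d = 23.0/4.7 = 4.8936
K_W = (4C−1)/(4C−4) + 0.615/C = 18.574/15.574 + 0.1257 = 1.3183
τ₀ = 8FD/(πd³) = 8·816·23.0/(π·4.7³) = 150144/326.17 = 460.32 MPa
τ_max = K·τ₀ = 1.3183 × 460.32 = 606.84 MPa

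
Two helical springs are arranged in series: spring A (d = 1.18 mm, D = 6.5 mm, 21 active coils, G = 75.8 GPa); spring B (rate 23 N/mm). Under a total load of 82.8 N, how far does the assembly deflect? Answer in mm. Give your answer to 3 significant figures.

29.6 mm

k_A = Gd⁴/(8D³N_a) = (75.8×10³)(1.18⁴)/(8·6.5³·21) = 3.1853 N/mm
Series: 1/k_eq = 1/3.1853 + 1/23 = 0.35742; k_eq = 2.7978 N/mm
δ = F/k_eq = 82.8/2.7978 = 29.595 mm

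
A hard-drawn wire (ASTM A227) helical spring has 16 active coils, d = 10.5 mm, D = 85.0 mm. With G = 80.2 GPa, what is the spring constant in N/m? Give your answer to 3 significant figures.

k = Gd⁴/(8D³N_a) = (80.2×10³ × 10.5⁴) / (8 × 85.0³ × 16)
  = 9.74836e+08 / 7.8608e+07 = 12.401 N/mm = 12401 N/m

12400 N/m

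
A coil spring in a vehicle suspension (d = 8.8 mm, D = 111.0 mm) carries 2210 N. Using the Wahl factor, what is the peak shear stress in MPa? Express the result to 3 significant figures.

1020 MPa

Spring index C = D/d = 111.0/8.8 = 12.6136
K_W = (4C−1)/(4C−4) + 0.615/C = 49.455/46.455 + 0.0488 = 1.1133
τ₀ = 8FD/(πd³) = 8·2210·111.0/(π·8.8³) = 1.96248e+06/2140.9 = 916.66 MPa
τ_max = K·τ₀ = 1.1133 × 916.66 = 1020.5 MPa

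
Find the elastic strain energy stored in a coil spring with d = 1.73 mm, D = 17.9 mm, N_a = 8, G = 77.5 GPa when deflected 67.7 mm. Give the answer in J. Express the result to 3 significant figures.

k = Gd⁴/(8D³N_a) = (77.5×10³)(1.73⁴)/(8·17.9³·8) = 1.8912 N/mm
U = ½kδ² = 0.5 × 1.8912 × 67.7² = 4334.1 N·mm = 4.3341 J

4.33 J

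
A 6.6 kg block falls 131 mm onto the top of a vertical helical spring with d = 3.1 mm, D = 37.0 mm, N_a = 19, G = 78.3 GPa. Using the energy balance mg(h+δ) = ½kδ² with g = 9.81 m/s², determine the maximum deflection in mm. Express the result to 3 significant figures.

k = Gd⁴/(8D³N_a) = (78.3×10³)(3.1⁴)/(8·37.0³·19) = 0.9392 N/mm
W = mg = 6.6 × 9.81 = 64.746 N
½kδ² − Wδ − Wh = 0 → δ = (W + √(W² + 2kWh))/k
δ = (64.746 + √(4192 + 15932.1))/0.9392 = (64.746 + 141.86)/0.9392 = 219.98 mm

220 mm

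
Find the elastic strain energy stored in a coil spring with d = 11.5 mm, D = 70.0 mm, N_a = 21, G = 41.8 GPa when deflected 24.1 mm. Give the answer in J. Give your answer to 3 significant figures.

k = Gd⁴/(8D³N_a) = (41.8×10³)(11.5⁴)/(8·70.0³·21) = 12.687 N/mm
U = ½kδ² = 0.5 × 12.687 × 24.1² = 3684.4 N·mm = 3.6844 J

3.68 J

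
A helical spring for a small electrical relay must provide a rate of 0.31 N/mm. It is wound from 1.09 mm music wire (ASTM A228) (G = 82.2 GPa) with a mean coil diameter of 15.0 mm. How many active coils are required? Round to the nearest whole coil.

N_a = Gd⁴/(8D³k) = (82.2×10³ × 1.09⁴)/(8 × 15.0³ × 0.31)
    = 116032 / 8370 = 13.86 → 14 coils

14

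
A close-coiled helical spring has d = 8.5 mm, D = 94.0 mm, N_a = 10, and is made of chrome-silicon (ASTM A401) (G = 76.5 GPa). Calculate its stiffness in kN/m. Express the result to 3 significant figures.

6.01 kN/m

k = Gd⁴/(8D³N_a) = (76.5×10³ × 8.5⁴) / (8 × 94.0³ × 10)
  = 3.99335e+08 / 6.64467e+07 = 6.0098 N/mm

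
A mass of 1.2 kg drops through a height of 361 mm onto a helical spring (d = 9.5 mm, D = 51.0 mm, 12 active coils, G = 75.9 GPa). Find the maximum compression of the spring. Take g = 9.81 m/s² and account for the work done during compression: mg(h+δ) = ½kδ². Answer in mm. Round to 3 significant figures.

13.5 mm

k = Gd⁴/(8D³N_a) = (75.9×10³)(9.5⁴)/(8·51.0³·12) = 48.546 N/mm
W = mg = 1.2 × 9.81 = 11.772 N
½kδ² − Wδ − Wh = 0 → δ = (W + √(W² + 2kWh))/k
δ = (11.772 + √(138.58 + 412612))/48.546 = (11.772 + 642.46)/48.546 = 13.476 mm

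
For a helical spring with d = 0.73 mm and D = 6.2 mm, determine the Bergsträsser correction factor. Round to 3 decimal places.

C = D/d = 6.2/0.73 = 8.4932
K_B = (4C+2)/(4C−3) = 35.973/30.973 = 1.1614

1.161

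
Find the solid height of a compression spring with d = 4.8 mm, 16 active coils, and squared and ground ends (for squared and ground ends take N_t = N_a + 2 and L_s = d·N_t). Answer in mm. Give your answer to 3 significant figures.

squared and ground ends: N_t = N_a + 2 = 16 + 2 = 18
L_s = d·N_t = 4.8 × 18 = 86.4 mm

86.4 mm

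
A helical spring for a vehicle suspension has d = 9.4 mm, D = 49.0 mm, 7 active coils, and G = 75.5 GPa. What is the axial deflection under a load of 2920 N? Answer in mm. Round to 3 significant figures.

k = Gd⁴/(8D³N_a) = (75.5×10³)(9.4⁴)/(8·49.0³·7) = 89.471 N/mm
δ = F/k = 2920 / 89.471 = 32.636 mm

32.6 mm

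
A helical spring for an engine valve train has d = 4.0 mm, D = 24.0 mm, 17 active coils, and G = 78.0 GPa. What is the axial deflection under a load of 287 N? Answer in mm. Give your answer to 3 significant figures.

k = Gd⁴/(8D³N_a) = (78.0×10³)(4.0⁴)/(8·24.0³·17) = 10.621 N/mm
δ = F/k = 287 / 10.621 = 27.022 mm

27.0 mm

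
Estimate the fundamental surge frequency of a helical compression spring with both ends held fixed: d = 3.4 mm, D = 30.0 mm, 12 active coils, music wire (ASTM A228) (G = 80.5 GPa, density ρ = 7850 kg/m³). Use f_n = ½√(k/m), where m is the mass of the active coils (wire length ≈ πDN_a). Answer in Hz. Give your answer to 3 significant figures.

k = Gd⁴/(8D³N_a) = (80.5×10³)(3.4⁴)/(8·30.0³·12) = 4.1503 N/mm = 4150.3 N/m
Wire length L = πDN_a = π·30.0·12 = 1131 mm
m = ρ·(πd²/4)·L = 7850 × 9.0792×10⁻⁶ m² × 1.131 m = 0.080606 kg
f_n = ½√(k/m) = 0.5·√(4150.3/0.080606) = 0.5·√(51488) = 113.45 Hz

113 Hz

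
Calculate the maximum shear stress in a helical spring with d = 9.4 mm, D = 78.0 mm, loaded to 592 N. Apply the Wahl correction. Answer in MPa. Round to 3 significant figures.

Spring index C = D/d = 78.0/9.4 = 8.2979
K_W = (4C−1)/(4C−4) + 0.615/C = 32.191/29.191 + 0.0741 = 1.1769
τ₀ = 8FD/(πd³) = 8·592·78.0/(π·9.4³) = 369408/2609.4 = 141.57 MPa
τ_max = K·τ₀ = 1.1769 × 141.57 = 166.61 MPa

167 MPa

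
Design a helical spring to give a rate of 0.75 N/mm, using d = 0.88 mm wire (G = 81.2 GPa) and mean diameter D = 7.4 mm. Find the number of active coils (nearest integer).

N_a = Gd⁴/(8D³k) = (81.2×10³ × 0.88⁴)/(8 × 7.4³ × 0.75)
    = 48695.3 / 2431.34 = 20.03 → 20 coils

20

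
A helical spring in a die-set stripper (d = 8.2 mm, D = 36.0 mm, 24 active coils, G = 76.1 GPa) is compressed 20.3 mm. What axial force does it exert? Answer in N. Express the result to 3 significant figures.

k = Gd⁴/(8D³N_a) = (76.1×10³)(8.2⁴)/(8·36.0³·24) = 38.409 N/mm
F = k·δ = 38.409 × 20.3 = 779.7 N

780 N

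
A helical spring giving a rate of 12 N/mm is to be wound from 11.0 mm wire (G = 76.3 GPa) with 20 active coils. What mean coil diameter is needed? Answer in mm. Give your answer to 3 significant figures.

83.5 mm

D = (Gd⁴/(8N_a·k))^(1/3) = (76.3×10³·11.0⁴/(8·20·12))^(1/3)
  = (581827)^(1/3) = 83.4830 mm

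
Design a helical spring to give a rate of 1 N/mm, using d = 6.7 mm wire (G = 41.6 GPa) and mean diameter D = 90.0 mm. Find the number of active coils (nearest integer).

14

N_a = Gd⁴/(8D³k) = (41.6×10³ × 6.7⁴)/(8 × 90.0³ × 1)
    = 8.38287e+07 / 5.832e+06 = 14.37 → 14 coils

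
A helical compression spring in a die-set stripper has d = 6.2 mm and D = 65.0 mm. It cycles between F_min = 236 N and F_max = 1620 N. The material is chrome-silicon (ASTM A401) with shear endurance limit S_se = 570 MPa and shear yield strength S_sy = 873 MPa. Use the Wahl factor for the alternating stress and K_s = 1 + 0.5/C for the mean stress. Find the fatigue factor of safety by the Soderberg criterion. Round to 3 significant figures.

0.577

C = D/d = 65.0/6.2 = 10.4839; K_W = (4C−1)/(4C−4)+0.615/C = 1.1377; K_s = 1+0.5/C = 1.0477
F_a = (F_max−F_min)/2 = 692 N; F_m = (F_max+F_min)/2 = 928 N
τ_a = K_W·8F_aD/(πd³) = 1.1377 × 480.6 = 546.8 MPa
τ_m = K_s·8F_mD/(πd³) = 1.0477 × 644.51 = 675.24 MPa
Soderberg: 1/n_f = τ_a/S_se + τ_m/S_sy = 546.8/570 + 675.24/873 = 0.95930 + 0.77347 = 1.7328
n_f = 1/1.7328 = 0.5771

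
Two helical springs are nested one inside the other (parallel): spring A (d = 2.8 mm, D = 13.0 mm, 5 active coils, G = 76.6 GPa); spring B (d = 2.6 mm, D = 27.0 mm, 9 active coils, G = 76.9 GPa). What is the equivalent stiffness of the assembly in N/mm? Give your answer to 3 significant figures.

56.1 N/mm

k_A = Gd⁴/(8D³N_a) = (76.6×10³)(2.8⁴)/(8·13.0³·5) = 53.576 N/mm
k_B = Gd⁴/(8D³N_a) = (76.9×10³)(2.6⁴)/(8·27.0³·9) = 2.4797 N/mm
Parallel: k_eq = 53.576 + 2.4797 = 56.056 N/mm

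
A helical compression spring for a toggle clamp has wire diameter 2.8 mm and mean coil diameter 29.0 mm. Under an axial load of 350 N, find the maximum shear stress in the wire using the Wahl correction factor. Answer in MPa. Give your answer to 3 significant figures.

Spring index C = D/d = 29.0/2.8 = 10.3571
K_W = (4C−1)/(4C−4) + 0.615/C = 40.429/37.429 + 0.0594 = 1.1395
τ₀ = 8FD/(πd³) = 8·350·29.0/(π·2.8³) = 81200/68.964 = 1177.4 MPa
τ_max = K·τ₀ = 1.1395 × 1177.4 = 1341.7 MPa

1340 MPa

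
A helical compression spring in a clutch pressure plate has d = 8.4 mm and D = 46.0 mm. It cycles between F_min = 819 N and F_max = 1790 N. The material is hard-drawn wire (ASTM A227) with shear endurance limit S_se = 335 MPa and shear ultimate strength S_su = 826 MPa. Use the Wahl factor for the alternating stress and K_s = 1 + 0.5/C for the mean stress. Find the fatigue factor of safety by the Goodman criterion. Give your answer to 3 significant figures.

1.41

C = D/d = 46.0/8.4 = 5.4762; K_W = (4C−1)/(4C−4)+0.615/C = 1.2799; K_s = 1+0.5/C = 1.0913
F_a = (F_max−F_min)/2 = 485.5 N; F_m = (F_max+F_min)/2 = 1304.5 N
τ_a = K_W·8F_aD/(πd³) = 1.2799 × 95.951 = 122.8 MPa
τ_m = K_s·8F_mD/(πd³) = 1.0913 × 257.81 = 281.35 MPa
Goodman: 1/n_f = τ_a/S_se + τ_m/S_su = 122.8/335 + 281.35/826 = 0.36658 + 0.34062 = 0.7072
n_f = 1/0.7072 = 1.414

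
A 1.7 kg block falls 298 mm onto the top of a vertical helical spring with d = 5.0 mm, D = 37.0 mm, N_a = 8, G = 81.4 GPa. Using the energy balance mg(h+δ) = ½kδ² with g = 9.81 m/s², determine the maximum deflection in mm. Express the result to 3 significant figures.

26.3 mm

k = Gd⁴/(8D³N_a) = (81.4×10³)(5.0⁴)/(8·37.0³·8) = 15.693 N/mm
W = mg = 1.7 × 9.81 = 16.677 N
½kδ² − Wδ − Wh = 0 → δ = (W + √(W² + 2kWh))/k
δ = (16.677 + √(278.12 + 155985))/15.693 = (16.677 + 395.3)/15.693 = 26.252 mm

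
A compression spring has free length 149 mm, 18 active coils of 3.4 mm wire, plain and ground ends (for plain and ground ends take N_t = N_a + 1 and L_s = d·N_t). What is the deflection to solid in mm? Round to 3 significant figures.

N_t = 19; L_s = 3.4·19 = 64.6 mm
δ_solid = L₀ − L_s = 149 − 64.6 = 84.4 mm

84.4 mm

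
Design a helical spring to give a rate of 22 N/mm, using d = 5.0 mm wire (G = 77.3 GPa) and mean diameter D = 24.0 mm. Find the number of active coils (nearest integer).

20

N_a = Gd⁴/(8D³k) = (77.3×10³ × 5.0⁴)/(8 × 24.0³ × 22)
    = 4.83125e+07 / 2.43302e+06 = 19.86 → 20 coils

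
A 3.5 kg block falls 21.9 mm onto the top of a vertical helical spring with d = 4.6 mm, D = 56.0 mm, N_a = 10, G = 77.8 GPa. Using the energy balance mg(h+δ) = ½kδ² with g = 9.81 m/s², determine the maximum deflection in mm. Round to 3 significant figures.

42.1 mm

k = Gd⁴/(8D³N_a) = (77.8×10³)(4.6⁴)/(8·56.0³·10) = 2.4795 N/mm
W = mg = 3.5 × 9.81 = 34.335 N
½kδ² − Wδ − Wh = 0 → δ = (W + √(W² + 2kWh))/k
δ = (34.335 + √(1178.9 + 3728.79))/2.4795 = (34.335 + 70.055)/2.4795 = 42.102 mm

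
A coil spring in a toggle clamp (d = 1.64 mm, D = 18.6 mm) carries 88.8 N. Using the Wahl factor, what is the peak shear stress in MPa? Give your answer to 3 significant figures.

1070 MPa

Spring index C = D/d = 18.6/1.64 = 11.3415
K_W = (4C−1)/(4C−4) + 0.615/C = 44.366/41.366 + 0.0542 = 1.1267
τ₀ = 8FD/(πd³) = 8·88.8·18.6/(π·1.64³) = 13213.4/13.857 = 953.53 MPa
τ_max = K·τ₀ = 1.1267 × 953.53 = 1074.4 MPa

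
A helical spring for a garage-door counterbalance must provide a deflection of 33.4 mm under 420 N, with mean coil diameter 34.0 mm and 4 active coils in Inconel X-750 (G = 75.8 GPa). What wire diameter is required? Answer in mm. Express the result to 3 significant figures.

Required rate k = F/δ = 420/33.4 = 12.575 N/mm
d = (8D³N_a·k / G)^(1/4) = (8·34.0³·4·12.575 / (75.8×10³))^0.25
  = (208.65)^0.25 = 3.8006 mm

3.80 mm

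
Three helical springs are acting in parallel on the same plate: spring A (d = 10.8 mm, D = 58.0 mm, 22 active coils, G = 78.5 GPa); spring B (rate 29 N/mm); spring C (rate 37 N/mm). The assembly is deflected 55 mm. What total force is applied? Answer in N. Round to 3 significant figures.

5340 N

k_A = Gd⁴/(8D³N_a) = (78.5×10³)(10.8⁴)/(8·58.0³·22) = 31.101 N/mm
Parallel: k_eq = 31.101 + 29 + 37 = 97.101 N/mm
F = k_eq·δ = 97.101·55 = 5340.5 N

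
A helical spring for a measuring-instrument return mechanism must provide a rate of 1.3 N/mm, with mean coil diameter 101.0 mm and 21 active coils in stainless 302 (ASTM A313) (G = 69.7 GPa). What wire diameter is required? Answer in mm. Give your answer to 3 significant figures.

d = (8D³N_a·k / G)^(1/4) = (8·101.0³·21·1.3 / (69.7×10³))^0.25
  = (3228.4)^0.25 = 7.5378 mm

7.54 mm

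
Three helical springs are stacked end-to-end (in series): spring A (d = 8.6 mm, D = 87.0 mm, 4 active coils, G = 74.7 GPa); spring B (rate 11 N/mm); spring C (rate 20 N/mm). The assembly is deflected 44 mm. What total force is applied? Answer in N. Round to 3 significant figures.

229 N

k_A = Gd⁴/(8D³N_a) = (74.7×10³)(8.6⁴)/(8·87.0³·4) = 19.391 N/mm
Series: 1/k_eq = 1/19.391 + 1/11 + 1/20 = 0.19248; k_eq = 5.1954 N/mm
F = k_eq·δ = 5.1954·44 = 228.6 N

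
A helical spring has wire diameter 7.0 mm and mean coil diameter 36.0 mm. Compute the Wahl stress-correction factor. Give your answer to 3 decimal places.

C = D/d = 36.0/7.0 = 5.1429
K_W = (4C−1)/(4C−4) + 0.615/C = 19.571/16.571 + 0.1196 = 1.3006

1.301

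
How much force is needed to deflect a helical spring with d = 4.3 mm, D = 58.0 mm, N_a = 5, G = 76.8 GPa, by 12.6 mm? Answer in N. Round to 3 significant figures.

k = Gd⁴/(8D³N_a) = (76.8×10³)(4.3⁴)/(8·58.0³·5) = 3.3643 N/mm
F = k·δ = 3.3643 × 12.6 = 42.39 N

42.4 N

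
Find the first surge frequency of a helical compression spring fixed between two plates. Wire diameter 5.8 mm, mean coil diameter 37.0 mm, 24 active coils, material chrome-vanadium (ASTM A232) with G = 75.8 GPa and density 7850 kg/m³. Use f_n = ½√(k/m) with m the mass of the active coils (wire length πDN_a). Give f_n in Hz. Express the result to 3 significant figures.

61.7 Hz

k = Gd⁴/(8D³N_a) = (75.8×10³)(5.8⁴)/(8·37.0³·24) = 8.8201 N/mm = 8820.1 N/m
Wire length L = πDN_a = π·37.0·24 = 2789.7 mm
m = ρ·(πd²/4)·L = 7850 × 26.421×10⁻⁶ m² × 2.7897 m = 0.5786 kg
f_n = ½√(k/m) = 0.5·√(8820.1/0.5786) = 0.5·√(15244) = 61.733 Hz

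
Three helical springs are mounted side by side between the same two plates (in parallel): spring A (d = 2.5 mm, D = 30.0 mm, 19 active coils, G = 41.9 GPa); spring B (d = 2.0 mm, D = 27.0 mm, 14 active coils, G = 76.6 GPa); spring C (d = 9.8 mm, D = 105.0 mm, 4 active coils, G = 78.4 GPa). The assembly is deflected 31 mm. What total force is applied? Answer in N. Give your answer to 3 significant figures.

635 N

k_A = Gd⁴/(8D³N_a) = (41.9×10³)(2.5⁴)/(8·30.0³·19) = 0.39881 N/mm
k_B = Gd⁴/(8D³N_a) = (76.6×10³)(2.0⁴)/(8·27.0³·14) = 0.55595 N/mm
k_C = Gd⁴/(8D³N_a) = (78.4×10³)(9.8⁴)/(8·105.0³·4) = 19.521 N/mm
Parallel: k_eq = 0.39881 + 0.55595 + 19.521 = 20.476 N/mm
F = k_eq·δ = 20.476·31 = 634.75 N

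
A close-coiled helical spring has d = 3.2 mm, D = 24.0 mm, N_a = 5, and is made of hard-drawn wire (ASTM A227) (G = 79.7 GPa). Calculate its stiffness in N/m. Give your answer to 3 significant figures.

k = Gd⁴/(8D³N_a) = (79.7×10³ × 3.2⁴) / (8 × 24.0³ × 5)
  = 8.35715e+06 / 552960 = 15.113 N/mm = 15113 N/m

15100 N/m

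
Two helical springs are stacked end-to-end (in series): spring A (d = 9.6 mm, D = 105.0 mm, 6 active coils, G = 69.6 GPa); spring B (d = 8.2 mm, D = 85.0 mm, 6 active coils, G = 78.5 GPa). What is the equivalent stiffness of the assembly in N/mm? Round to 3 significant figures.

5.65 N/mm

k_A = Gd⁴/(8D³N_a) = (69.6×10³)(9.6⁴)/(8·105.0³·6) = 10.639 N/mm
k_B = Gd⁴/(8D³N_a) = (78.5×10³)(8.2⁴)/(8·85.0³·6) = 12.04 N/mm
Series: 1/k_eq = 1/10.639 + 1/12.04 = 0.17705; k_eq = 5.648 N/mm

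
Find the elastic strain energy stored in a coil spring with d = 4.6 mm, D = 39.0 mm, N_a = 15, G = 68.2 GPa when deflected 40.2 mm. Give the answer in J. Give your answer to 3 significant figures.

k = Gd⁴/(8D³N_a) = (68.2×10³)(4.6⁴)/(8·39.0³·15) = 4.2898 N/mm
U = ½kδ² = 0.5 × 4.2898 × 40.2² = 3466.3 N·mm = 3.4663 J

3.47 J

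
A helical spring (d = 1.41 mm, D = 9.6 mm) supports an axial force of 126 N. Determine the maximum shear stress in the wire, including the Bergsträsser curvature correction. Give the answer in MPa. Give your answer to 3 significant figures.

1330 MPa

Spring index C = D/d = 9.6/1.41 = 6.8085
K_B = (4C+2)/(4C−3) = 29.234/24.234 = 1.2063
τ₀ = 8FD/(πd³) = 8·126·9.6/(π·1.41³) = 9676.8/8.8066 = 1098.8 MPa
τ_max = K·τ₀ = 1.2063 × 1098.8 = 1325.5 MPa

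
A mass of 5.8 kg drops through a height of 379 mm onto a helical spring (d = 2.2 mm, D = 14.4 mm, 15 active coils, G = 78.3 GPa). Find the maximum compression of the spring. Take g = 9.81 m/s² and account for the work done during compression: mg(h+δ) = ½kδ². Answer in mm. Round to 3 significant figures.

104 mm

k = Gd⁴/(8D³N_a) = (78.3×10³)(2.2⁴)/(8·14.4³·15) = 5.119 N/mm
W = mg = 5.8 × 9.81 = 56.898 N
½kδ² − Wδ − Wh = 0 → δ = (W + √(W² + 2kWh))/k
δ = (56.898 + √(3237.4 + 220775))/5.119 = (56.898 + 473.3)/5.119 = 103.57 mm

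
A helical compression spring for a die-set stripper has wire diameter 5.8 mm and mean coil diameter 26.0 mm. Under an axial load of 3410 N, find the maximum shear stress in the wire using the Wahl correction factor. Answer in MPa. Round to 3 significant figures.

Spring index C = D/d = 26.0/5.8 = 4.4828
K_W = (4C−1)/(4C−4) + 0.615/C = 16.931/13.931 + 0.1372 = 1.3525
τ₀ = 8FD/(πd³) = 8·3410·26.0/(π·5.8³) = 709280/612.96 = 1157.1 MPa
τ_max = K·τ₀ = 1.3525 × 1157.1 = 1565.1 MPa

1570 MPa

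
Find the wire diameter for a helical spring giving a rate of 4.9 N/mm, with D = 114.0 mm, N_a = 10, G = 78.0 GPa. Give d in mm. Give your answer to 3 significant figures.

9.29 mm

d = (8D³N_a·k / G)^(1/4) = (8·114.0³·10·4.9 / (78.0×10³))^0.25
  = (7445.7)^0.25 = 9.2892 mm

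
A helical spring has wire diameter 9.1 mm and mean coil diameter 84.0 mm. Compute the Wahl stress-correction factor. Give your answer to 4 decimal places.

C = D/d = 84.0/9.1 = 9.2308
K_W = (4C−1)/(4C−4) + 0.615/C = 35.923/32.923 + 0.0666 = 1.1577

1.1577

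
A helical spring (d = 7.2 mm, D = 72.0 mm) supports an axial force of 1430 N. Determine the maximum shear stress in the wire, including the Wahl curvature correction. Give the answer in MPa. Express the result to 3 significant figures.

Spring index C = D/d = 72.0/7.2 = 10.0000
K_W = (4C−1)/(4C−4) + 0.615/C = 39.000/36.000 + 0.0615 = 1.1448
τ₀ = 8FD/(πd³) = 8·1430·72.0/(π·7.2³) = 823680/1172.6 = 702.44 MPa
τ_max = K·τ₀ = 1.1448 × 702.44 = 804.18 MPa

804 MPa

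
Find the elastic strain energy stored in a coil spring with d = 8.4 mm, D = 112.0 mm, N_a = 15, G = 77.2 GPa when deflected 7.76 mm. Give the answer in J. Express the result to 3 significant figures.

0.0686 J

k = Gd⁴/(8D³N_a) = (77.2×10³)(8.4⁴)/(8·112.0³·15) = 2.2798 N/mm
U = ½kδ² = 0.5 × 2.2798 × 7.76² = 68.642 N·mm = 0.068642 J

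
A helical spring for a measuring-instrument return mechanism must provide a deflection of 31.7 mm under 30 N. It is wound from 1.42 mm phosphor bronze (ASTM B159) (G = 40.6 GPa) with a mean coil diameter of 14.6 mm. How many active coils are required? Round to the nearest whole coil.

7

Required rate k = F/δ = 30/31.7 = 0.94637 N/mm
N_a = Gd⁴/(8D³k) = (40.6×10³ × 1.42⁴)/(8 × 14.6³ × 0.94637)
    = 165074 / 23561.9 = 7.006 → 7 coils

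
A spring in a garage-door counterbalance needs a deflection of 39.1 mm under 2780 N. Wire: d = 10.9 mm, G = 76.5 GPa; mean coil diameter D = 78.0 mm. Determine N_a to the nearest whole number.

Required rate k = F/δ = 2780/39.1 = 71.1 N/mm
N_a = Gd⁴/(8D³k) = (76.5×10³ × 10.9⁴)/(8 × 78.0³ × 71.1)
    = 1.07986e+09 / 2.69924e+08 = 4.001 → 4 coils

4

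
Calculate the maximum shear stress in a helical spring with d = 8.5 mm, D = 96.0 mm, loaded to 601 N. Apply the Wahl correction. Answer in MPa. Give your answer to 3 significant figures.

Spring index C = D/d = 96.0/8.5 = 11.2941
K_W = (4C−1)/(4C−4) + 0.615/C = 44.176/41.176 + 0.0545 = 1.1273
τ₀ = 8FD/(πd³) = 8·601·96.0/(π·8.5³) = 461568/1929.3 = 239.24 MPa
τ_max = K·τ₀ = 1.1273 × 239.24 = 269.69 MPa

270 MPa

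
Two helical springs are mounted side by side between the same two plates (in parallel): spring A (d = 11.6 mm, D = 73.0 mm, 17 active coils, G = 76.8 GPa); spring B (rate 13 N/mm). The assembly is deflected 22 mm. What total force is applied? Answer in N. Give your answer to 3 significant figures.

864 N

k_A = Gd⁴/(8D³N_a) = (76.8×10³)(11.6⁴)/(8·73.0³·17) = 26.284 N/mm
Parallel: k_eq = 26.284 + 13 = 39.284 N/mm
F = k_eq·δ = 39.284·22 = 864.24 N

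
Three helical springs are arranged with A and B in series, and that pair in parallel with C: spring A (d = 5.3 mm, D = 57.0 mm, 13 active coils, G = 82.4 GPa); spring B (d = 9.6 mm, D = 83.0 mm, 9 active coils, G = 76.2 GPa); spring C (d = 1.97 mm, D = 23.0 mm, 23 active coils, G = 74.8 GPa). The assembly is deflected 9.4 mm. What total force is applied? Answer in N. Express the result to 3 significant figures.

30.9 N

k_A = Gd⁴/(8D³N_a) = (82.4×10³)(5.3⁴)/(8·57.0³·13) = 3.3758 N/mm
k_B = Gd⁴/(8D³N_a) = (76.2×10³)(9.6⁴)/(8·83.0³·9) = 15.721 N/mm
k_C = Gd⁴/(8D³N_a) = (74.8×10³)(1.97⁴)/(8·23.0³·23) = 0.50323 N/mm
Springs A,B series: k_AB = 1/(1/3.3758+1/15.721) = 2.779 N/mm; parallel with C: k_eq = 2.779+0.50323 = 3.2822 N/mm
F = k_eq·δ = 3.2822·9.4 = 30.853 N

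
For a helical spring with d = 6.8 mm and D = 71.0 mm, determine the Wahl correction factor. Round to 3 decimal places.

C = D/d = 71.0/6.8 = 10.4412
K_W = (4C−1)/(4C−4) + 0.615/C = 40.765/37.765 + 0.0589 = 1.1383

1.138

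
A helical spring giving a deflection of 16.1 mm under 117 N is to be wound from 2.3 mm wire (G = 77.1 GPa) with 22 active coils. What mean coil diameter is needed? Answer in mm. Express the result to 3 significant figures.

11.9 mm

Required rate k = F/δ = 117/16.1 = 7.2671 N/mm
D = (Gd⁴/(8N_a·k))^(1/3) = (77.1×10³·2.3⁴/(8·22·7.2671))^(1/3)
  = (1686.91)^(1/3) = 11.9041 mm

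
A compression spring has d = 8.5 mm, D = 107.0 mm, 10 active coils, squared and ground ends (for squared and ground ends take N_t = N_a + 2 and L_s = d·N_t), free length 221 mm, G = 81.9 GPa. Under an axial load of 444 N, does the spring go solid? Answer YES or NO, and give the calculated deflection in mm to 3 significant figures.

k = Gd⁴/(8D³N_a) = (81.9×10³)(8.5⁴)/(8·107.0³·10) = 4.3623 N/mm
N_t = 12; L_s = 8.5·12 = 102 mm; δ_solid = L₀ − L_s = 221 − 102 = 119 mm
δ = F/k = 444/4.3623 = 101.78 mm
δ < δ_solid → spring does not go solid

NO, δ = 102 mm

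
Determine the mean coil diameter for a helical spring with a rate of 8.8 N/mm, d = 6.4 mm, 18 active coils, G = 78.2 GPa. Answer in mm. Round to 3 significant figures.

47.0 mm

D = (Gd⁴/(8N_a·k))^(1/3) = (78.2×10³·6.4⁴/(8·18·8.8))^(1/3)
  = (103534)^(1/3) = 46.9563 mm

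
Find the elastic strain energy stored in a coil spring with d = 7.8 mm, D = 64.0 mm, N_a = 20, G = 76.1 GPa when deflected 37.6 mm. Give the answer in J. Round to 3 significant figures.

4.75 J

k = Gd⁴/(8D³N_a) = (76.1×10³)(7.8⁴)/(8·64.0³·20) = 6.7159 N/mm
U = ½kδ² = 0.5 × 6.7159 × 37.6² = 4747.3 N·mm = 4.7473 J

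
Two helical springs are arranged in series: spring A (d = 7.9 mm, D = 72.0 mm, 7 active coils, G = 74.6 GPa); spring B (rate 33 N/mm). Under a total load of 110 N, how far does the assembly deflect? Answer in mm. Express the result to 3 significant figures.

k_A = Gd⁴/(8D³N_a) = (74.6×10³)(7.9⁴)/(8·72.0³·7) = 13.902 N/mm
Series: 1/k_eq = 1/13.902 + 1/33 = 0.10224; k_eq = 9.7811 N/mm
δ = F/k_eq = 110/9.7811 = 11.246 mm

11.2 mm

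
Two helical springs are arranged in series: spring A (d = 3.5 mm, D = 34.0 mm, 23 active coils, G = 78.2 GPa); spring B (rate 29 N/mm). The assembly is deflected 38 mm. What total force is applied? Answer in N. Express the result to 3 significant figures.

58.4 N

k_A = Gd⁴/(8D³N_a) = (78.2×10³)(3.5⁴)/(8·34.0³·23) = 1.6226 N/mm
Series: 1/k_eq = 1/1.6226 + 1/29 = 0.65076; k_eq = 1.5367 N/mm
F = k_eq·δ = 1.5367·38 = 58.393 N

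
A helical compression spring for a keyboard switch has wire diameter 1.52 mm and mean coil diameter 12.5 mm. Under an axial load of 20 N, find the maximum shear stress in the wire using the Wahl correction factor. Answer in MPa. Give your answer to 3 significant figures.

Spring index C = D/d = 12.5/1.52 = 8.2237
K_W = (4C−1)/(4C−4) + 0.615/C = 31.895/28.895 + 0.0748 = 1.1786
τ₀ = 8FD/(πd³) = 8·20·12.5/(π·1.52³) = 2000/11.033 = 181.28 MPa
τ_max = K·τ₀ = 1.1786 × 181.28 = 213.66 MPa

214 MPa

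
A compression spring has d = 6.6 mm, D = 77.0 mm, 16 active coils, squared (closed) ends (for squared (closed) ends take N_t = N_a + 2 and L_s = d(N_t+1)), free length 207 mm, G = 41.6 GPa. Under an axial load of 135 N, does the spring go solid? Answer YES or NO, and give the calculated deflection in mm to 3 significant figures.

YES, δ = 99.9 mm

k = Gd⁴/(8D³N_a) = (41.6×10³)(6.6⁴)/(8·77.0³·16) = 1.3508 N/mm
N_t = 18; L_s = 6.6·19 = 125.4 mm; δ_solid = L₀ − L_s = 207 − 125.4 = 81.6 mm
δ = F/k = 135/1.3508 = 99.942 mm
δ ≥ δ_solid → spring goes solid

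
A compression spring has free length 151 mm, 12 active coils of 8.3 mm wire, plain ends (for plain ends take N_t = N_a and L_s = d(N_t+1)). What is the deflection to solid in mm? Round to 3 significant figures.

N_t = 12; L_s = 8.3·13 = 107.9 mm
δ_solid = L₀ − L_s = 151 − 107.9 = 43.1 mm

43.1 mm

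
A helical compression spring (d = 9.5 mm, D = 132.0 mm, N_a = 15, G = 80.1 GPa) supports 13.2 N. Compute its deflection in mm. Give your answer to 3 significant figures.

5.58 mm

k = Gd⁴/(8D³N_a) = (80.1×10³)(9.5⁴)/(8·132.0³·15) = 2.3639 N/mm
δ = F/k = 13.2 / 2.3639 = 5.5841 mm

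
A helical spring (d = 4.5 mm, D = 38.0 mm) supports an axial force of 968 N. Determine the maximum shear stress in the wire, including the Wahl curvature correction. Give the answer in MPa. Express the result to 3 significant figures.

Spring index C = D/d = 38.0/4.5 = 8.4444
K_W = (4C−1)/(4C−4) + 0.615/C = 32.778/29.778 + 0.0728 = 1.1736
τ₀ = 8FD/(πd³) = 8·968·38.0/(π·4.5³) = 294272/286.28 = 1027.9 MPa
τ_max = K·τ₀ = 1.1736 × 1027.9 = 1206.3 MPa

1210 MPa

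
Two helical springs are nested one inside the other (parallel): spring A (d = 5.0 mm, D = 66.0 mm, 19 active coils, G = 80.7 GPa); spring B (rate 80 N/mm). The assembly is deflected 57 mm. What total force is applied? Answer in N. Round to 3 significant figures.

k_A = Gd⁴/(8D³N_a) = (80.7×10³)(5.0⁴)/(8·66.0³·19) = 1.1542 N/mm
Parallel: k_eq = 1.1542 + 80 = 81.154 N/mm
F = k_eq·δ = 81.154·57 = 4625.8 N

4630 N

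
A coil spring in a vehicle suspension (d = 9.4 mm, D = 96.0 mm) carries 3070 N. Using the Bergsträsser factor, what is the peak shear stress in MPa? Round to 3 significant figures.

Spring index C = D/d = 96.0/9.4 = 10.2128
K_B = (4C+2)/(4C−3) = 42.851/37.851 = 1.1321
τ₀ = 8FD/(πd³) = 8·3070·96.0/(π·9.4³) = 2.35776e+06/2609.4 = 903.58 MPa
τ_max = K·τ₀ = 1.1321 × 903.58 = 1022.9 MPa

1020 MPa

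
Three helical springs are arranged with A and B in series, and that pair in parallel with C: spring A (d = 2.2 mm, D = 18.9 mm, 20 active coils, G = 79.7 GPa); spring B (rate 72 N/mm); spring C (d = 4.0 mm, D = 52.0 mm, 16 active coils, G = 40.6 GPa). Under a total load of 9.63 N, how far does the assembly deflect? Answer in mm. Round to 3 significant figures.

4.25 mm

k_A = Gd⁴/(8D³N_a) = (79.7×10³)(2.2⁴)/(8·18.9³·20) = 1.7284 N/mm
k_C = Gd⁴/(8D³N_a) = (40.6×10³)(4.0⁴)/(8·52.0³·16) = 0.57749 N/mm
Springs A,B series: k_AB = 1/(1/1.7284+1/72) = 1.6879 N/mm; parallel with C: k_eq = 1.6879+0.57749 = 2.2654 N/mm
δ = F/k_eq = 9.63/2.2654 = 4.251 mm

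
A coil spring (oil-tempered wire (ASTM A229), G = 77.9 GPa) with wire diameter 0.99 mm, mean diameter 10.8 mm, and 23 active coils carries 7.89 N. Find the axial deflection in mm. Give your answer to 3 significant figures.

k = Gd⁴/(8D³N_a) = (77.9×10³)(0.99⁴)/(8·10.8³·23) = 0.32284 N/mm
δ = F/k = 7.89 / 0.32284 = 24.439 mm

24.4 mm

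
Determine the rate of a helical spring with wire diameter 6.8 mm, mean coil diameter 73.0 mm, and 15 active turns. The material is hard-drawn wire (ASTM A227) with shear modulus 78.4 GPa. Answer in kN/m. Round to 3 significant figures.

k = Gd⁴/(8D³N_a) = (78.4×10³ × 6.8⁴) / (8 × 73.0³ × 15)
  = 1.6763e+08 / 4.6682e+07 = 3.5909 N/mm

3.59 kN/m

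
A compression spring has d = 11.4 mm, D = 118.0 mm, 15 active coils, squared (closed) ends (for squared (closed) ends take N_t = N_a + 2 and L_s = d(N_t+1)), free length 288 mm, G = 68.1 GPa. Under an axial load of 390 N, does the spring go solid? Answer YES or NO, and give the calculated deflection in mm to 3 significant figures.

NO, δ = 66.9 mm

k = Gd⁴/(8D³N_a) = (68.1×10³)(11.4⁴)/(8·118.0³·15) = 5.8336 N/mm
N_t = 17; L_s = 11.4·18 = 205.2 mm; δ_solid = L₀ − L_s = 288 − 205.2 = 82.8 mm
δ = F/k = 390/5.8336 = 66.854 mm
δ < δ_solid → spring does not go solid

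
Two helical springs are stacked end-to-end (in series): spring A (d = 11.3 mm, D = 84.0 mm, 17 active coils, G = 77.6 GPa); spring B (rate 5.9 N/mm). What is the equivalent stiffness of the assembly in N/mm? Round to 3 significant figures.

4.29 N/mm

k_A = Gd⁴/(8D³N_a) = (77.6×10³)(11.3⁴)/(8·84.0³·17) = 15.696 N/mm
Series: 1/k_eq = 1/15.696 + 1/5.9 = 0.2332; k_eq = 4.2882 N/mm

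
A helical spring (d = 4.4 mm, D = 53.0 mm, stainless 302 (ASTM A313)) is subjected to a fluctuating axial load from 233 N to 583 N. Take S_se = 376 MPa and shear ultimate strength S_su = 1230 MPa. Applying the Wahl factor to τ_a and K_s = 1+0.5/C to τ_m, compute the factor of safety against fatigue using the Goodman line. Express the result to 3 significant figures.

C = D/d = 53.0/4.4 = 12.0455; K_W = (4C−1)/(4C−4)+0.615/C = 1.1190; K_s = 1+0.5/C = 1.0415
F_a = (F_max−F_min)/2 = 175 N; F_m = (F_max+F_min)/2 = 408 N
τ_a = K_W·8F_aD/(πd³) = 1.1190 × 277.27 = 310.25 MPa
τ_m = K_s·8F_mD/(πd³) = 1.0415 × 646.42 = 673.26 MPa
Goodman: 1/n_f = τ_a/S_se + τ_m/S_su = 310.25/376 + 673.26/1230 = 0.82513 + 0.54736 = 1.3725
n_f = 1/1.3725 = 0.7286

0.729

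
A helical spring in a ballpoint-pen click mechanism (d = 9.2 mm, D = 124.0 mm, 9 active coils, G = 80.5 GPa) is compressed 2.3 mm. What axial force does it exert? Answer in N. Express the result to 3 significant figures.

9.66 N

k = Gd⁴/(8D³N_a) = (80.5×10³)(9.2⁴)/(8·124.0³·9) = 4.201 N/mm
F = k·δ = 4.201 × 2.3 = 9.6622 N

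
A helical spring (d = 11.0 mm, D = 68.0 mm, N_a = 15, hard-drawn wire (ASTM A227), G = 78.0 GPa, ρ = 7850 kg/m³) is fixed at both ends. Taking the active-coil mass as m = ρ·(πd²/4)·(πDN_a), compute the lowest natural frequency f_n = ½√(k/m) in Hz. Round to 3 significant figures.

k = Gd⁴/(8D³N_a) = (78.0×10³)(11.0⁴)/(8·68.0³·15) = 30.266 N/mm = 30266 N/m
Wire length L = πDN_a = π·68.0·15 = 3204.4 mm
m = ρ·(πd²/4)·L = 7850 × 95.033×10⁻⁶ m² × 3.2044 m = 2.3905 kg
f_n = ½√(k/m) = 0.5·√(30266/2.3905) = 0.5·√(12661) = 56.26 Hz

56.3 Hz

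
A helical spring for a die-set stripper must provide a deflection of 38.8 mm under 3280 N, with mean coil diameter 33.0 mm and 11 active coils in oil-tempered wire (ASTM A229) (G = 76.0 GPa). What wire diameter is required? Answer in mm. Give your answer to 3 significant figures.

Required rate k = F/δ = 3280/38.8 = 84.536 N/mm
d = (8D³N_a·k / G)^(1/4) = (8·33.0³·11·84.536 / (76.0×10³))^0.25
  = (3517.7)^0.25 = 7.7013 mm

7.70 mm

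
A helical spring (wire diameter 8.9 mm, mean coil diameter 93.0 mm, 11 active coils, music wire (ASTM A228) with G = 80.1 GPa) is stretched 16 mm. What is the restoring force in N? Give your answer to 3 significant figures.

114 N

k = Gd⁴/(8D³N_a) = (80.1×10³)(8.9⁴)/(8·93.0³·11) = 7.1 N/mm
F = k·δ = 7.1 × 16 = 113.6 N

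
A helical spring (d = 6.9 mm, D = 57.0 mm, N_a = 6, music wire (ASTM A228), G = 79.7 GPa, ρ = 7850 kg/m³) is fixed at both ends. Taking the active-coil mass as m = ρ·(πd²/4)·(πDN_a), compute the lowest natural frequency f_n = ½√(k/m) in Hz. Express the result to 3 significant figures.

127 Hz

k = Gd⁴/(8D³N_a) = (79.7×10³)(6.9⁴)/(8·57.0³·6) = 20.323 N/mm = 20323 N/m
Wire length L = πDN_a = π·57.0·6 = 1074.4 mm
m = ρ·(πd²/4)·L = 7850 × 37.393×10⁻⁶ m² × 1.0744 m = 0.31538 kg
f_n = ½√(k/m) = 0.5·√(20323/0.31538) = 0.5·√(64440) = 126.93 Hz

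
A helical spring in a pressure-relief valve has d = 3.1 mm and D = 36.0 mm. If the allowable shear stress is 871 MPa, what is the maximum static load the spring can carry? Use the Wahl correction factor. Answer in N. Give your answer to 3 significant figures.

C = D/d = 36.0/3.1 = 11.6129
K_W = (4C−1)/(4C−4) + 0.615/C = 45.452/42.452 + 0.0530 = 1.1236
τ_max = K·8FD/(πd³) → F_max = τ_allow·πd³/(8DK)
F_max = 871·π·3.1³/(8·36.0·1.1236) = 81518/323.6 = 251.91 N

252 N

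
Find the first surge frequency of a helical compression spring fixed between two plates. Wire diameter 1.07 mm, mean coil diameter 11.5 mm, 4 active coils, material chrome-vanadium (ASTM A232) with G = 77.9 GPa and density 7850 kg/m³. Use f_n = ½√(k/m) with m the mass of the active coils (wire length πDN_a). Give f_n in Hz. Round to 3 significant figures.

717 Hz

k = Gd⁴/(8D³N_a) = (77.9×10³)(1.07⁴)/(8·11.5³·4) = 2.0981 N/mm = 2098.1 N/m
Wire length L = πDN_a = π·11.5·4 = 144.51 mm
m = ρ·(πd²/4)·L = 7850 × 0.8992×10⁻⁶ m² × 0.14451 m = 0.0010201 kg
f_n = ½√(k/m) = 0.5·√(2098.1/0.0010201) = 0.5·√(2.0568e+06) = 717.08 Hz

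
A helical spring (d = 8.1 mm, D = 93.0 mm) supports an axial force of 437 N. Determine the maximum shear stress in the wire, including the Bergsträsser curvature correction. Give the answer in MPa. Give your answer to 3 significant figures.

217 MPa

Spring index C = D/d = 93.0/8.1 = 11.4815
K_B = (4C+2)/(4C−3) = 47.926/42.926 = 1.1165
τ₀ = 8FD/(πd³) = 8·437·93.0/(π·8.1³) = 325128/1669.6 = 194.74 MPa
τ_max = K·τ₀ = 1.1165 × 194.74 = 217.42 MPa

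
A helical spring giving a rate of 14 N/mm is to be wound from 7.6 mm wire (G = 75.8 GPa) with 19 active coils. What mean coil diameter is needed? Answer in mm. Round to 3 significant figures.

49.2 mm

D = (Gd⁴/(8N_a·k))^(1/3) = (75.8×10³·7.6⁴/(8·19·14))^(1/3)
  = (118837)^(1/3) = 49.1644 mm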